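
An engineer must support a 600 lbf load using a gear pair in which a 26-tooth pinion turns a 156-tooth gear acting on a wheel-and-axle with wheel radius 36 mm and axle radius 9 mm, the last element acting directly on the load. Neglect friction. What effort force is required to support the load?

25 lbf

Gear pair MA = 156/26 = 6.
Wheel-and-axle MA = R/r = 36/9 = 4.
Combined ideal MA = 6 × 4 = 24.
Effort = load / MA = 600 / 24 = 25 lbf.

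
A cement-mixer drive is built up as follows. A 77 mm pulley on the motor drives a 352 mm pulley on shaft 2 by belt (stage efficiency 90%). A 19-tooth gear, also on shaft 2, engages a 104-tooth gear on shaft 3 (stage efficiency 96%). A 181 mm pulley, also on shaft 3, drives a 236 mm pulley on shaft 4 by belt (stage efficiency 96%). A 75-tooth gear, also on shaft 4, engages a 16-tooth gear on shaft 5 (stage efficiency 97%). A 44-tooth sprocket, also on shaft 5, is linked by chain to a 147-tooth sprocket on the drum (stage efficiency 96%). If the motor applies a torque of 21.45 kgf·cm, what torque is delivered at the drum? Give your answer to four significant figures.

385.3 kgf·cm

After the belt (352/77): 21.45 × 4.5714 × 0.90 = 88.251 kgf·cm
After the gear mesh (104/19): 88.251 × 5.4737 × 0.96 = 463.74 kgf·cm
After the belt (236/181): 463.74 × 1.3039 × 0.96 = 580.47 kgf·cm
After the gear mesh (16/75): 580.47 × 0.21333 × 0.97 = 120.12 kgf·cm
After the chain (147/44): 120.12 × 3.3409 × 0.96 = 385.25 kgf·cm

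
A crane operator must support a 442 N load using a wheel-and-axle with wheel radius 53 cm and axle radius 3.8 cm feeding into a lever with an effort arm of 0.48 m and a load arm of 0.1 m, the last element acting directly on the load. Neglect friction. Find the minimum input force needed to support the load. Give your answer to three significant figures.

Wheel-and-axle MA = R/r = 53/3.8 = 13.947.
Lever MA = effort arm / load arm = 0.48/0.1 = 4.8.
Combined ideal MA = 13.947 × 4.8 = 66.947.
Effort = load / MA = 442 / 66.947 = 6.6022 N.

6.60 N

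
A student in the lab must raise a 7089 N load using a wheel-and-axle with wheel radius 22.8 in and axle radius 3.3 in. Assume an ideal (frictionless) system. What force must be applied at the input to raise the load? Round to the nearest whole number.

1026 N

Wheel-and-axle MA = R/r = 22.8/3.3 = 6.9091.
Effort = load / MA = 7089 / 6.9091 = 1026 N.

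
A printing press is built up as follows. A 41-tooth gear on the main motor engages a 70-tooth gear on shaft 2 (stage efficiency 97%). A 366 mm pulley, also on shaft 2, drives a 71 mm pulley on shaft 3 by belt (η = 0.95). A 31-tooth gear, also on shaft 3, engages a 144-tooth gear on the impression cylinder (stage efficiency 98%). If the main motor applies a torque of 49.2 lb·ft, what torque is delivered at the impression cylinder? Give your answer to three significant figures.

Gear mesh: ratio = 70/41 = 1.7073; torque at shaft 2 = 49.2 × 1.7073 × 0.97 = 81.48 lb·ft.
Belt: ratio = 71/366 = 0.19399; torque at shaft 3 = 81.48 × 0.19399 × 0.95 = 15.016 lb·ft.
Gear mesh: ratio = 144/31 = 4.6452; torque at the impression cylinder = 15.016 × 4.6452 × 0.98 = 68.356 lb·ft.

68.4 lb·ft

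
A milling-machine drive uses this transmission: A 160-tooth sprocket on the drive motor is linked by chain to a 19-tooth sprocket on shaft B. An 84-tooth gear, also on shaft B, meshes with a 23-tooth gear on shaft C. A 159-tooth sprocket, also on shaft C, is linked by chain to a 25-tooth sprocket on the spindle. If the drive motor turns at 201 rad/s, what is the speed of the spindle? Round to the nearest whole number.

Chain: ratio = 19/160 = 0.11875, so shaft B turns at 201 / 0.11875 = 1692.6 rad/s.
Gear mesh: ratio = 23/84 = 0.27381, so shaft C turns at 1692.6 / 0.27381 = 6181.8 rad/s.
Chain: ratio = 25/159 = 0.15723, so the spindle turns at 6181.8 / 0.15723 = 39316 rad/s.

39316 rad/s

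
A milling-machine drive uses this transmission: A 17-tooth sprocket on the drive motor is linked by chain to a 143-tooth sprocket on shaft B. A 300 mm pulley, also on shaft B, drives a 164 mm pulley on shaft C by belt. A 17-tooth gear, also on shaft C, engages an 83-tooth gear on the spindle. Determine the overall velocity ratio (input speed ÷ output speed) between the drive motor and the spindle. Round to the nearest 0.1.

22.5

Each stage contributes driven/driver: chain 143/17 = 8.4118, belt 164/300 = 0.54667, gear mesh 83/17 = 4.8824.
Overall: 8.4118 × 0.54667 × 4.8824 = 22.451.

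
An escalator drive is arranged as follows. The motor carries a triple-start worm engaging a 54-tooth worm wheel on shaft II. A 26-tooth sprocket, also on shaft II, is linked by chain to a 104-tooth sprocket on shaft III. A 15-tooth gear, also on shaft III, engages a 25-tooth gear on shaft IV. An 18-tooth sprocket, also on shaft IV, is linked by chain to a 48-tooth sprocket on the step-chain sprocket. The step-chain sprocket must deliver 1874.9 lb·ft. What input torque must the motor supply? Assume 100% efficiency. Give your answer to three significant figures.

Overall ratio R = 18 × 4 × 1.6667 × 2.6667 = 320.
Input torque = output torque / R = 1874.9 / 320 = 5.8591 lb·ft.

5.86 lb·ft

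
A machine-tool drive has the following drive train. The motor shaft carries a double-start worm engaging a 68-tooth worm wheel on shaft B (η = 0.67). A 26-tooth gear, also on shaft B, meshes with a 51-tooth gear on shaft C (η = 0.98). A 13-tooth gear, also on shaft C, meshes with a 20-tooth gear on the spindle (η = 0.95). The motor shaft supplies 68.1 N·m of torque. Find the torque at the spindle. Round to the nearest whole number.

4358 N·m

After the worm (68/2): 68.1 × 34 × 0.67 = 1551.3 N·m
After the gear mesh (51/26): 1551.3 × 1.9615 × 0.98 = 2982.1 N·m
After the gear mesh (20/13): 2982.1 × 1.5385 × 0.95 = 4358.5 N·m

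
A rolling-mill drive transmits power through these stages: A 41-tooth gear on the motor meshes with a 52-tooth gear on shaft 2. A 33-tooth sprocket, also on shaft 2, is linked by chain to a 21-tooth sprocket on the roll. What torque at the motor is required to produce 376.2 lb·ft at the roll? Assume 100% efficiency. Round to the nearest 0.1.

466.1 lb·ft

Overall ratio R = 1.2683 × 0.63636 = 0.8071.
Input torque = output torque / R = 376.2 / 0.8071 = 466.12 lb·ft.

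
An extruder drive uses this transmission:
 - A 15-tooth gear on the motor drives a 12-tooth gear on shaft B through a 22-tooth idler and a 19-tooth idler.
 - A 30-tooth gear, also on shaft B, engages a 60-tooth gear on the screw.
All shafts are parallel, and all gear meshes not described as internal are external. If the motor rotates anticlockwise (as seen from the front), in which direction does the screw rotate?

the motor → shaft B: driver → idler → idler → driven is 3 external meshes, 3 reversals → CW.
shaft B → the screw: external mesh, 1 reversal → CCW.
4 reversals in total — an even number — so the screw turns the same way as the motor.

anticlockwise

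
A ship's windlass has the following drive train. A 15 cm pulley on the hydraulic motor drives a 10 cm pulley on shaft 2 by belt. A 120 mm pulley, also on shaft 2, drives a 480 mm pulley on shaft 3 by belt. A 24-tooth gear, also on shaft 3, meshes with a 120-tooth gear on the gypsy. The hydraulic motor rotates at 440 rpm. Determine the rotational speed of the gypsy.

Belt: ratio = 10/15 = 0.66667, so shaft 2 turns at 440 / 0.66667 = 660 rpm.
Belt: ratio = 480/120 = 4, so shaft 3 turns at 660 / 4 = 165 rpm.
Gear mesh: ratio = 120/24 = 5, so the gypsy turns at 165 / 5 = 33 rpm.

33 rpm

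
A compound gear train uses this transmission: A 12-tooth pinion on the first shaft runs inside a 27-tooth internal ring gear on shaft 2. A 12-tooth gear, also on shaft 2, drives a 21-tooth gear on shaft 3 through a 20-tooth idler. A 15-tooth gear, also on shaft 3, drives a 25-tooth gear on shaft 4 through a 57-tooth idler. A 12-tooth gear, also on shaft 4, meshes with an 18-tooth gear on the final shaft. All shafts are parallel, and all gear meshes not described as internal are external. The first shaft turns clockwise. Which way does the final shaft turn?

anticlockwise

the first shaft → shaft 2: internal mesh, same direction → CW.
shaft 2 → shaft 3: driver → idler → driven is 2 external meshes, 2 reversals → CW.
shaft 3 → shaft 4: driver → idler → driven is 2 external meshes, 2 reversals → CW.
shaft 4 → the final shaft: external mesh, 1 reversal → CCW.
5 reversals in total — an odd number — so the final shaft turns opposite to the first shaft.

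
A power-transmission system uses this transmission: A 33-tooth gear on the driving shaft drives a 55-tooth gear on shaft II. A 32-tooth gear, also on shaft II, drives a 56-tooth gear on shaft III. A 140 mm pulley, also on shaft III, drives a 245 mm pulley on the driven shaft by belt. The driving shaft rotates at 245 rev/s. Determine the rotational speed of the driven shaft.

48 rev/s

gear mesh 55/33 = 1.6667 → 245/1.6667 = 147 rev/s
gear mesh 56/32 = 1.75 → 147/1.75 = 84 rev/s
belt 245/140 = 1.75 → 84/1.75 = 48 rev/s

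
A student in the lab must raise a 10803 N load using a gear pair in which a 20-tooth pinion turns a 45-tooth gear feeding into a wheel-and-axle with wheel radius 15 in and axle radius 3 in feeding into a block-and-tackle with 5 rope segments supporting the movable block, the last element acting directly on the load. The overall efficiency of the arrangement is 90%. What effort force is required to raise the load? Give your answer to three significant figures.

213 N

Gear pair MA = 45/20 = 2.25.
Wheel-and-axle MA = R/r = 15/3 = 5.
Block-and-tackle MA = number of supporting rope parts = 5.
Combined ideal MA = 2.25 × 5 × 5 = 56.25.
Actual MA = 56.25 × 0.90 = 50.625.
Effort = load / actual MA = 10803 / 50.625 = 213.39 N.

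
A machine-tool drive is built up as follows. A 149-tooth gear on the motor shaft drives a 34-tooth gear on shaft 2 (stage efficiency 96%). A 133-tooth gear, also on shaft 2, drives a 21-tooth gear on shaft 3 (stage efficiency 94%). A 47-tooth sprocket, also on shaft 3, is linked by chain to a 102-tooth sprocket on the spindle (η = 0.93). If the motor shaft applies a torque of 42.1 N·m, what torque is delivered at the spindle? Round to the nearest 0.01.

2.76 N·m

After the gear mesh (34/149): 42.1 × 0.22819 × 0.96 = 9.2224 N·m
After the gear mesh (21/133): 9.2224 × 0.15789 × 0.94 = 1.3688 N·m
After the chain (102/47): 1.3688 × 2.1702 × 0.93 = 2.7627 N·m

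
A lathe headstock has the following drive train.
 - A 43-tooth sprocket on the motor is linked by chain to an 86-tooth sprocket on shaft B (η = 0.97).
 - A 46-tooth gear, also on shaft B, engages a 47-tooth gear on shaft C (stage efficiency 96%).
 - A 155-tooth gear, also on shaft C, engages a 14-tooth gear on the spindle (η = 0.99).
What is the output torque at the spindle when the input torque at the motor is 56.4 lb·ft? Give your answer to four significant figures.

9.597 lb·ft

After the chain (86/43): 56.4 × 2 × 0.97 = 109.42 lb·ft
After the gear mesh (47/46): 109.42 × 1.0217 × 0.96 = 107.32 lb·ft
After the gear mesh (14/155): 107.32 × 0.090323 × 0.99 = 9.5967 lb·ft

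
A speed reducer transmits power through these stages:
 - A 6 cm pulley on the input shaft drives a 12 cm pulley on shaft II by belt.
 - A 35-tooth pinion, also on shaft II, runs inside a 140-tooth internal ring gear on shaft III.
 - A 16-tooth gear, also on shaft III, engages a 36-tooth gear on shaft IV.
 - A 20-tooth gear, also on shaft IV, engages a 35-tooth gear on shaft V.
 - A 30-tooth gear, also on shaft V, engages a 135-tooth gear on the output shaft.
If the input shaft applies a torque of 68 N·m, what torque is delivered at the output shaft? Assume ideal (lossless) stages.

9639 N·m

belt 12/6 = 2 → τ = 68·2 = 136 N·m
internal gear 140/35 = 4 → τ = 136·4 = 544 N·m
gear mesh 36/16 = 2.25 → τ = 544·2.25 = 1224 N·m
gear mesh 35/20 = 1.75 → τ = 1224·1.75 = 2142 N·m
gear mesh 135/30 = 4.5 → τ = 2142·4.5 = 9639 N·m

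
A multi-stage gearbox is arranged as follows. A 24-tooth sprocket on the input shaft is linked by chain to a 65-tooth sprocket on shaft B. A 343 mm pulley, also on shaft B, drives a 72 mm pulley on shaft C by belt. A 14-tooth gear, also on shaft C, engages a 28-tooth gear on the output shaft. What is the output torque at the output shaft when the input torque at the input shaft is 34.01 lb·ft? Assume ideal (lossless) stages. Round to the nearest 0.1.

Chain: ratio = 65/24 = 2.7083; torque at shaft B = 34.01 × 2.7083 = 92.11 lb·ft.
Belt: ratio = 72/343 = 0.20991; torque at shaft C = 92.11 × 0.20991 = 19.335 lb·ft.
Gear mesh: ratio = 28/14 = 2; torque at the output shaft = 19.335 × 2 = 38.67 lb·ft.

38.7 lb·ft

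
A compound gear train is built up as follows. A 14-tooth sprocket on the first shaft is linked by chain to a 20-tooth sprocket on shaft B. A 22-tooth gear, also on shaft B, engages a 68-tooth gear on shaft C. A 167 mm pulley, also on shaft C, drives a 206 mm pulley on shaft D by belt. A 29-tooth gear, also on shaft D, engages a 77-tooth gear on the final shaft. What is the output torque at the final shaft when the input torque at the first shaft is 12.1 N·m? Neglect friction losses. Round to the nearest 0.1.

175.0 N·m

Chain: ratio = 20/14 = 1.4286; torque at shaft B = 12.1 × 1.4286 = 17.286 N·m.
Gear mesh: ratio = 68/22 = 3.0909; torque at shaft C = 17.286 × 3.0909 = 53.429 N·m.
Belt: ratio = 206/167 = 1.2335; torque at shaft D = 53.429 × 1.2335 = 65.906 N·m.
Gear mesh: ratio = 77/29 = 2.6552; torque at the final shaft = 65.906 × 2.6552 = 174.99 N·m.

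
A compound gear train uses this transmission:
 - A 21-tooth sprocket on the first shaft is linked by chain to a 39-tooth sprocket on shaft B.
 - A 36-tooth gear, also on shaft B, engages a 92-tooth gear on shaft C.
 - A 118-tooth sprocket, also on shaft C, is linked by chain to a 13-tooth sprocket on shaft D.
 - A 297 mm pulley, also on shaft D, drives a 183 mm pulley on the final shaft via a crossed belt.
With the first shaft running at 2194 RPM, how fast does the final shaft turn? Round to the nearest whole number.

6810 RPM

the first shaft → shaft B (chain, 39/21): 2194 ÷ 1.8571 = 1181.4 RPM
shaft B → shaft C (gear mesh, 92/36): 1181.4 ÷ 2.5556 = 462.28 RPM
shaft C → shaft D (chain, 13/118): 462.28 ÷ 0.11017 = 4196.1 RPM
shaft D → the final shaft (belt, 183/297): 4196.1 ÷ 0.61616 = 6810 RPM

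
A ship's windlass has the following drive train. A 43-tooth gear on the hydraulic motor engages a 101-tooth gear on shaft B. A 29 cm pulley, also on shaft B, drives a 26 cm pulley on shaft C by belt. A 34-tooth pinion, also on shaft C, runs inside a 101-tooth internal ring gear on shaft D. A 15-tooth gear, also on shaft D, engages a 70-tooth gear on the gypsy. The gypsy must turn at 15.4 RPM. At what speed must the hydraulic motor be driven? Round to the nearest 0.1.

Overall ratio R = 2.3488 × 0.89655 × 2.9706 × 4.6667 = 29.193.
Required input speed = output speed × R = 15.4 × 29.193 = 449.57 RPM.

449.6 RPM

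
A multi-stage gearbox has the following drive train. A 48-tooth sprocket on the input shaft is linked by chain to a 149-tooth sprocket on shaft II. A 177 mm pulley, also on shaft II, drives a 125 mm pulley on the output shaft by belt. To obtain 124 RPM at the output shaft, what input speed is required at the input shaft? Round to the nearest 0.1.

271.8 RPM

Overall ratio R = 3.1042 × 0.70621 = 2.1922.
Required input speed = output speed × R = 124 × 2.1922 = 271.83 RPM.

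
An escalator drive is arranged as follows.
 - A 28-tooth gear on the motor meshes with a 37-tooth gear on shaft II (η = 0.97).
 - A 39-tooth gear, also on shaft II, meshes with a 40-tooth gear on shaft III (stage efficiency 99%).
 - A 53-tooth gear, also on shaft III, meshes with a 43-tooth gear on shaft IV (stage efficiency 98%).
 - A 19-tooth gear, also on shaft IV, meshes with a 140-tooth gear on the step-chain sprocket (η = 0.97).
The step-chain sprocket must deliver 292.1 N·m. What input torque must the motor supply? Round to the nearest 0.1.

39.5 N·m

Overall ratio R = 1.3214 × 1.0256 × 0.81132 × 7.3684 = 8.1023; overall efficiency η = 0.97 × 0.99 × 0.98 × 0.97 = 0.9129.
Input torque = output torque / (R × η) = 292.1 / (8.1023 × 0.9129) = 39.493 N·m.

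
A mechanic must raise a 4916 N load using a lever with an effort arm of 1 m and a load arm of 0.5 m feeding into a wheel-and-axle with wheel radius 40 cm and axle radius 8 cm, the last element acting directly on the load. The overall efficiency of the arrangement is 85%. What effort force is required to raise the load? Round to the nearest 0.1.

Lever MA = effort arm / load arm = 1/0.5 = 2.
Wheel-and-axle MA = R/r = 40/8 = 5.
Combined ideal MA = 2 × 5 = 10.
Actual MA = 10 × 0.85 = 8.5.
Effort = load / actual MA = 4916 / 8.5 = 578.35 N.

578.4 N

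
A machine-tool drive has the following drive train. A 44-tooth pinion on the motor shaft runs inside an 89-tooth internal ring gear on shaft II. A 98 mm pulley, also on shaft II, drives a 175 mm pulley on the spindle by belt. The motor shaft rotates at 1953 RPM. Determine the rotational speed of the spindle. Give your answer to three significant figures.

541 RPM

internal gear 89/44 = 2.0227 → 1953/2.0227 = 965.53 RPM
belt 175/98 = 1.7857 → 965.53/1.7857 = 540.7 RPM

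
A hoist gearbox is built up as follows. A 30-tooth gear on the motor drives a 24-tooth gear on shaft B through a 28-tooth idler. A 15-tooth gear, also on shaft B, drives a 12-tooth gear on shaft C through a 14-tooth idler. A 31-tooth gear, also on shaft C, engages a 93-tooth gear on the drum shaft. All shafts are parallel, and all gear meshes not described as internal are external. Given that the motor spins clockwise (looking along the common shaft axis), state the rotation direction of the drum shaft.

the motor → shaft B: driver → idler → driven is 2 external meshes, 2 reversals → CW.
shaft B → shaft C: driver → idler → driven is 2 external meshes, 2 reversals → CW.
shaft C → the drum shaft: external mesh, 1 reversal → CCW.
5 reversals in total — an odd number — so the drum shaft turns opposite to the motor.

counterclockwise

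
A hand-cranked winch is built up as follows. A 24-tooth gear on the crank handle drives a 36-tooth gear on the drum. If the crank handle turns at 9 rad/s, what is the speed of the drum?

6 rad/s

the crank handle → the drum (gear mesh, 36/24): 9 ÷ 1.5 = 6 rad/s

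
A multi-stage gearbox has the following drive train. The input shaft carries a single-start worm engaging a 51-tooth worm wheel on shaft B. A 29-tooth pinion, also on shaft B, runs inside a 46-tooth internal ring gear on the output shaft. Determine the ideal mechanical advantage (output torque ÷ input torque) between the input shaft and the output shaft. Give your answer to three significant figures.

Each stage contributes driven/driver: worm 51/1 = 51, internal gear 46/29 = 1.5862.
Overall: 51 × 1.5862 = 80.897.

80.9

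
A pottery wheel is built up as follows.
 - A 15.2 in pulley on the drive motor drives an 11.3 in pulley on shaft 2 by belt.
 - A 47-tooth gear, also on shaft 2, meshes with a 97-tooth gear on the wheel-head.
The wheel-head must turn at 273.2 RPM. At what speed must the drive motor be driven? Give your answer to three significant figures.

419 RPM

Overall ratio R = 0.74342 × 2.0638 = 1.5343.
Required input speed = output speed × R = 273.2 × 1.5343 = 419.17 RPM.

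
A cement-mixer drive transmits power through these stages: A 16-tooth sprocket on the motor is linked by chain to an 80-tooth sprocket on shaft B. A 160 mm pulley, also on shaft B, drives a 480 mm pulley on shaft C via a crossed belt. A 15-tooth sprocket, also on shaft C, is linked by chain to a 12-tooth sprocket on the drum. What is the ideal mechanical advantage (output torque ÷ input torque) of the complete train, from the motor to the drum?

Each stage contributes driven/driver: chain 80/16 = 5, belt 480/160 = 3, chain 12/15 = 0.8.
Overall: 5 × 3 × 0.8 = 12.

12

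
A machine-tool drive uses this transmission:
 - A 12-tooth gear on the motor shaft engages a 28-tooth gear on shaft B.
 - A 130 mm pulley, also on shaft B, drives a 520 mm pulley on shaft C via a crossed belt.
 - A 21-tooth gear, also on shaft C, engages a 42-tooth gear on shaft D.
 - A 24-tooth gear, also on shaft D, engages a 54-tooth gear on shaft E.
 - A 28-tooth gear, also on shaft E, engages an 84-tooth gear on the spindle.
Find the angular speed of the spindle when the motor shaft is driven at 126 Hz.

gear mesh 28/12 = 2.3333 → 126/2.3333 = 54 Hz
belt 520/130 = 4 → 54/4 = 13.5 Hz
gear mesh 42/21 = 2 → 13.5/2 = 6.75 Hz
gear mesh 54/24 = 2.25 → 6.75/2.25 = 3 Hz
gear mesh 84/28 = 3 → 3/3 = 1 Hz

1 Hz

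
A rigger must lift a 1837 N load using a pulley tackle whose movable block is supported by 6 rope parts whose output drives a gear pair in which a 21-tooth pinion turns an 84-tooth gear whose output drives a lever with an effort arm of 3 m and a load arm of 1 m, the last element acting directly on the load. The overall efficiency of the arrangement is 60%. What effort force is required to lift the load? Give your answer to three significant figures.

Block-and-tackle MA = number of supporting rope parts = 6.
Gear pair MA = 84/21 = 4.
Lever MA = effort arm / load arm = 3/1 = 3.
Combined ideal MA = 6 × 4 × 3 = 72.
Actual MA = 72 × 0.60 = 43.2.
Effort = load / actual MA = 1837 / 43.2 = 42.523 N.

42.5 N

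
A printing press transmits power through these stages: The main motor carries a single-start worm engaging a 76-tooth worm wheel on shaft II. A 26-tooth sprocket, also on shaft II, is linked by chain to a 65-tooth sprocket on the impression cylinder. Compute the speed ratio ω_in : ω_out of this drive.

Each stage contributes driven/driver: worm 76/1 = 76, chain 65/26 = 2.5.
Overall: 76 × 2.5 = 190.

190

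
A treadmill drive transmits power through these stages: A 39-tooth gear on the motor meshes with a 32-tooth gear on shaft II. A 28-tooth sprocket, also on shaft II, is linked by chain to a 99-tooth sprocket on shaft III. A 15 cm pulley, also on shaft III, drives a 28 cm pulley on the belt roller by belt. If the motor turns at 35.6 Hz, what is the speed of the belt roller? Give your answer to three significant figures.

Gear mesh: ratio = 32/39 = 0.82051, so shaft II turns at 35.6 / 0.82051 = 43.388 Hz.
Chain: ratio = 99/28 = 3.5357, so shaft III turns at 43.388 / 3.5357 = 12.271 Hz.
Belt: ratio = 28/15 = 1.8667, so the belt roller turns at 12.271 / 1.8667 = 6.5739 Hz.

6.57 Hz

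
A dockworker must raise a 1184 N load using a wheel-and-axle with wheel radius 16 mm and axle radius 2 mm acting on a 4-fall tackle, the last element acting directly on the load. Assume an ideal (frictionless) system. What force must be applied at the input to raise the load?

37 N

Wheel-and-axle MA = R/r = 16/2 = 8.
Block-and-tackle MA = number of supporting rope parts = 4.
Combined ideal MA = 8 × 4 = 32.
Effort = load / MA = 1184 / 32 = 37 N.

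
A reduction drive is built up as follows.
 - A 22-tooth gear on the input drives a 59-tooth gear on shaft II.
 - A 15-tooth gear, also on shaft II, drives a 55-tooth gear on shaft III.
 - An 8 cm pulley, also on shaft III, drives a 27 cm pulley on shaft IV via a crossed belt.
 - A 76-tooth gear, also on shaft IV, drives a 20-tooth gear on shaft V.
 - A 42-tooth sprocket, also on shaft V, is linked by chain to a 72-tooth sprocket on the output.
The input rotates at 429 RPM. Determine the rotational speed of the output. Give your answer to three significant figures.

28.7 RPM

Gear mesh: ratio = 59/22 = 2.6818, so shaft II turns at 429 / 2.6818 = 159.97 RPM.
Gear mesh: ratio = 55/15 = 3.6667, so shaft III turns at 159.97 / 3.6667 = 43.627 RPM.
Belt: ratio = 27/8 = 3.375, so shaft IV turns at 43.627 / 3.375 = 12.927 RPM.
Gear mesh: ratio = 20/76 = 0.26316, so shaft V turns at 12.927 / 0.26316 = 49.121 RPM.
Chain: ratio = 72/42 = 1.7143, so the output turns at 49.121 / 1.7143 = 28.654 RPM.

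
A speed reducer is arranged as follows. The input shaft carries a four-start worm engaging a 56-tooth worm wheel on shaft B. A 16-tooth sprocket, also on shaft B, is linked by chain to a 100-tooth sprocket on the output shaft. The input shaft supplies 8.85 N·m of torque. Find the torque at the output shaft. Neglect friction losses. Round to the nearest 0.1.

Worm: ratio = 56/4 = 14; torque at shaft B = 8.85 × 14 = 123.9 N·m.
Chain: ratio = 100/16 = 6.25; torque at the output shaft = 123.9 × 6.25 = 774.38 N·m.

774.4 N·m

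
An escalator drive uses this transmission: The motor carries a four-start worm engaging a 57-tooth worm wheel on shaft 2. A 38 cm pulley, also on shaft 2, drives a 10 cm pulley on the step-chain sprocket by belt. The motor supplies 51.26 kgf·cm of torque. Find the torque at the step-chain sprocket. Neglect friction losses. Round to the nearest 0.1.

worm 57/4 = 14.25 → τ = 51.26·14.25 = 730.45 kgf·cm
belt 10/38 = 0.26316 → τ = 730.45·0.26316 = 192.22 kgf·cm

192.2 kgf·cm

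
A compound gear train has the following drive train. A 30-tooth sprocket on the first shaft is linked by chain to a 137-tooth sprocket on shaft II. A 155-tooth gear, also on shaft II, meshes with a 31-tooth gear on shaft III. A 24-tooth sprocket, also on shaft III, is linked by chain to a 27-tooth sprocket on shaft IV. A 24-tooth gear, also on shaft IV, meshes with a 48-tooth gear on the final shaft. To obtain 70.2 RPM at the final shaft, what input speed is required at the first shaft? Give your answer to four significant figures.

144.3 RPM

Overall ratio R = 4.5667 × 0.2 × 1.125 × 2 = 2.055.
Required input speed = output speed × R = 70.2 × 2.055 = 144.26 RPM.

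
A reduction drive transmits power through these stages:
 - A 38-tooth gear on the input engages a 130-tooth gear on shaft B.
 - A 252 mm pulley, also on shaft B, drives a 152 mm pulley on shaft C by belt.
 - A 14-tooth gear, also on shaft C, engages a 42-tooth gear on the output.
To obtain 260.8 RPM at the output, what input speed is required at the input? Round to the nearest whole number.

Overall ratio R = 3.4211 × 0.60317 × 3 = 6.1905.
Required input speed = output speed × R = 260.8 × 6.1905 = 1614.5 RPM.

1614 RPM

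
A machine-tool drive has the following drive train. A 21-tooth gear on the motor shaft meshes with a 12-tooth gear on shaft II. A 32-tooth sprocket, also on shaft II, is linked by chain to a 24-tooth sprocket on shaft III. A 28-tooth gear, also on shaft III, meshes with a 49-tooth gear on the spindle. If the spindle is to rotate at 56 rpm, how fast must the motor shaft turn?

42 rpm

Overall ratio R = 0.57143 × 0.75 × 1.75 = 0.75.
Required input speed = output speed × R = 56 × 0.75 = 42 rpm.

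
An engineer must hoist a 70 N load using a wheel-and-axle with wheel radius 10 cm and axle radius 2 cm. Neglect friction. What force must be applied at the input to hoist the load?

14 N

Wheel-and-axle MA = R/r = 10/2 = 5.
Effort = load / MA = 70 / 5 = 14 N.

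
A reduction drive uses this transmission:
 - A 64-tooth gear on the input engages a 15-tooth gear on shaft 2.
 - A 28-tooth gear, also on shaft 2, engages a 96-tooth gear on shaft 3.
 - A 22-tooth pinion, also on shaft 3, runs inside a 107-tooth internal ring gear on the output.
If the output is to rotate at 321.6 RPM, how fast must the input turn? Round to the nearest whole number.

Overall ratio R = 0.23438 × 3.4286 × 4.8636 = 3.9083.
Required input speed = output speed × R = 321.6 × 3.9083 = 1256.9 RPM.

1257 RPM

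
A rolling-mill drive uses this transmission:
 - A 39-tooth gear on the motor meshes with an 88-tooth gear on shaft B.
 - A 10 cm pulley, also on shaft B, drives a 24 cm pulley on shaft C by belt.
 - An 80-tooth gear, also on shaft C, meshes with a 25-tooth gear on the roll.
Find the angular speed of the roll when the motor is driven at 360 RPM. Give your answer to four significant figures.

212.7 RPM

gear mesh 88/39 = 2.2564 → 360/2.2564 = 159.55 RPM
belt 24/10 = 2.4 → 159.55/2.4 = 66.477 RPM
gear mesh 25/80 = 0.3125 → 66.477/0.3125 = 212.73 RPM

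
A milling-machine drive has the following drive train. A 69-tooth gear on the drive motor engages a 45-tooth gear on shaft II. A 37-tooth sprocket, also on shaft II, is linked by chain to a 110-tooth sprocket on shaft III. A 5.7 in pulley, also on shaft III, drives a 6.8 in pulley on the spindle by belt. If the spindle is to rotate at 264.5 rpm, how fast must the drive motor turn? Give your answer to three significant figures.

612 rpm

Overall ratio R = 0.65217 × 2.973 × 1.193 = 2.3131.
Required input speed = output speed × R = 264.5 × 2.3131 = 611.81 rpm.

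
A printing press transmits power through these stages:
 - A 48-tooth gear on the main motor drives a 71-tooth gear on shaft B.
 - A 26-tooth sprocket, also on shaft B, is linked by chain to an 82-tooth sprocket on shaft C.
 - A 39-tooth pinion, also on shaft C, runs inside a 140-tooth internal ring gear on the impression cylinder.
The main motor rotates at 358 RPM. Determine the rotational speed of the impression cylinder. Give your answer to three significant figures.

21.4 RPM

the main motor → shaft B (gear mesh, 71/48): 358 ÷ 1.4792 = 242.03 RPM
shaft B → shaft C (chain, 82/26): 242.03 ÷ 3.1538 = 76.741 RPM
shaft C → the impression cylinder (internal gear, 140/39): 76.741 ÷ 3.5897 = 21.378 RPM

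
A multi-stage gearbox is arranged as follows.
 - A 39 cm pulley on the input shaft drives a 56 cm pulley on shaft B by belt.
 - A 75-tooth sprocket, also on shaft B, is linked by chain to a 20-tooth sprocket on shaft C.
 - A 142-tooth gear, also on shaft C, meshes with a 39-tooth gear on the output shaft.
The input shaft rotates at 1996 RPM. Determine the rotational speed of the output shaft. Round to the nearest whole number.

18980 RPM

Belt: ratio = 56/39 = 1.4359, so shaft B turns at 1996 / 1.4359 = 1390.1 RPM.
Chain: ratio = 20/75 = 0.26667, so shaft C turns at 1390.1 / 0.26667 = 5212.8 RPM.
Gear mesh: ratio = 39/142 = 0.27465, so the output shaft turns at 5212.8 / 0.27465 = 18980 RPM.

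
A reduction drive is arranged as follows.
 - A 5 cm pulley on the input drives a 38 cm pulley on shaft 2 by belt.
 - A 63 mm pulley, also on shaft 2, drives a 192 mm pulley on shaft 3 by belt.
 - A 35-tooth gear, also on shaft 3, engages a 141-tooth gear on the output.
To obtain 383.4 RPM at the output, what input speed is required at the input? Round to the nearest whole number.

35775 RPM

Overall ratio R = 7.6 × 3.0476 × 4.0286 = 93.309.
Required input speed = output speed × R = 383.4 × 93.309 = 35775 RPM.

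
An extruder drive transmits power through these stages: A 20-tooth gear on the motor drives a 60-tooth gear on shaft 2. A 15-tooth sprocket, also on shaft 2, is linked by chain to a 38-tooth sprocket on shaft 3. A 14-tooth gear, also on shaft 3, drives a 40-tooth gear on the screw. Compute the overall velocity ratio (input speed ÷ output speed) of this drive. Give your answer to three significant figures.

21.7

Each stage contributes driven/driver: gear mesh 60/20 = 3, chain 38/15 = 2.5333, gear mesh 40/14 = 2.8571.
Overall: 3 × 2.5333 × 2.8571 = 21.714.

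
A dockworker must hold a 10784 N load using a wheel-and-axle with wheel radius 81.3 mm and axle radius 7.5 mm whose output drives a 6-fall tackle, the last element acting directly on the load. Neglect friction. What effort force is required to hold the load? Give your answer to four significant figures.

165.8 N

Wheel-and-axle MA = R/r = 81.3/7.5 = 10.84.
Block-and-tackle MA = number of supporting rope parts = 6.
Combined ideal MA = 10.84 × 6 = 65.04.
Effort = load / MA = 10784 / 65.04 = 165.81 N.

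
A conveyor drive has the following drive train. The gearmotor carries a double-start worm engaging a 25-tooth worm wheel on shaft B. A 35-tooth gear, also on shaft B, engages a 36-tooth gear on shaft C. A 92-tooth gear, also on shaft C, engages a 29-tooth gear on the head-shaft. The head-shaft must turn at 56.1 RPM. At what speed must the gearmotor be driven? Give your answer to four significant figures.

227.4 RPM

Overall ratio R = 12.5 × 1.0286 × 0.31522 = 4.0528.
Required input speed = output speed × R = 56.1 × 4.0528 = 227.36 RPM.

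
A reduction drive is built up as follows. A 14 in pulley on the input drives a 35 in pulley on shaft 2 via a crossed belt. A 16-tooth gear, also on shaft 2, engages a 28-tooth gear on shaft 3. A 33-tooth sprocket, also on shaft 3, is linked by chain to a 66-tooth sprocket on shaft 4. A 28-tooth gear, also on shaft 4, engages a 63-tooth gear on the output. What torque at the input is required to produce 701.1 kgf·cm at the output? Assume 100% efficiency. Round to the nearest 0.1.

35.6 kgf·cm

Overall ratio R = 2.5 × 1.75 × 2 × 2.25 = 19.688.
Input torque = output torque / R = 701.1 / 19.688 = 35.611 kgf·cm.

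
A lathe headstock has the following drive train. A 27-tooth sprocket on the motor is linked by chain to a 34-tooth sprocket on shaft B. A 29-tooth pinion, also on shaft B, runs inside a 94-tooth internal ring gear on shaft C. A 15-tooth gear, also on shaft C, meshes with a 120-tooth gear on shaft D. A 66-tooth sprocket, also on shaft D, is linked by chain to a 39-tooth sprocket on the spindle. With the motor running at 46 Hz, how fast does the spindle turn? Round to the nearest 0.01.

2.38 Hz

the motor → shaft B (chain, 34/27): 46 ÷ 1.2593 = 36.529 Hz
shaft B → shaft C (internal gear, 94/29): 36.529 ÷ 3.2414 = 11.27 Hz
shaft C → shaft D (gear mesh, 120/15): 11.27 ÷ 8 = 1.4087 Hz
shaft D → the spindle (chain, 39/66): 1.4087 ÷ 0.59091 = 2.384 Hz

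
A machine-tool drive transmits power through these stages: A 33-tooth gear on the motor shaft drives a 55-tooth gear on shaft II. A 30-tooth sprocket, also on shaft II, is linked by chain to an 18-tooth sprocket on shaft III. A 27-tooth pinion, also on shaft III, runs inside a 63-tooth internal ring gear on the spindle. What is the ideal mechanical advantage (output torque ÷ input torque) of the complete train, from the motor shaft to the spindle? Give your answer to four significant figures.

Each stage contributes driven/driver: gear mesh 55/33 = 1.6667, chain 18/30 = 0.6, internal gear 63/27 = 2.3333.
Overall: 1.6667 × 0.6 × 2.3333 = 2.3333.

2.333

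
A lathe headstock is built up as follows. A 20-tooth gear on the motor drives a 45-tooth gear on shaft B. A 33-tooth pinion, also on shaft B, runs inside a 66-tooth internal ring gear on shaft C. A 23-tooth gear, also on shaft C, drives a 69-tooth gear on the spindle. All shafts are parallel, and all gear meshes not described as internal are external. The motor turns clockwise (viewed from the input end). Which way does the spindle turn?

the motor → shaft B: external mesh, 1 reversal → CCW.
shaft B → shaft C: internal mesh, same direction → CCW.
shaft C → the spindle: external mesh, 1 reversal → CW.
2 reversals in total — an even number — so the spindle turns the same way as the motor.

clockwise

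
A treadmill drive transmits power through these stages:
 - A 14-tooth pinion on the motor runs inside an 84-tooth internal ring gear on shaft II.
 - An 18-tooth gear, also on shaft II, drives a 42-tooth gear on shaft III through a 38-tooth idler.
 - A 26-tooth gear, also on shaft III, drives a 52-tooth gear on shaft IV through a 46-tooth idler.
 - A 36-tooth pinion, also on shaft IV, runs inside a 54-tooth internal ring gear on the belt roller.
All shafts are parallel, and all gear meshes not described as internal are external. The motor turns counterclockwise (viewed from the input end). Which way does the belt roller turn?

counterclockwise

the motor → shaft II: internal mesh, same direction → CCW.
shaft II → shaft III: driver → idler → driven is 2 external meshes, 2 reversals → CCW.
shaft III → shaft IV: driver → idler → driven is 2 external meshes, 2 reversals → CCW.
shaft IV → the belt roller: internal mesh, same direction → CCW.
4 reversals in total — an even number — so the belt roller turns the same way as the motor.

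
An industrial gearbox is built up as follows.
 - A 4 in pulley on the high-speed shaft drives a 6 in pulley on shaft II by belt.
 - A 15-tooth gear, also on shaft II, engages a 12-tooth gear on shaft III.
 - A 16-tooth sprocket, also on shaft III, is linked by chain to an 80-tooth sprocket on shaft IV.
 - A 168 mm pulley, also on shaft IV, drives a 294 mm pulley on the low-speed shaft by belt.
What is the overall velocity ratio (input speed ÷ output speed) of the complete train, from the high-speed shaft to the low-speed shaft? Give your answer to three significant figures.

10.5

Each stage contributes driven/driver: belt 6/4 = 1.5, gear mesh 12/15 = 0.8, chain 80/16 = 5, belt 294/168 = 1.75.
Overall: 1.5 × 0.8 × 5 × 1.75 = 10.5.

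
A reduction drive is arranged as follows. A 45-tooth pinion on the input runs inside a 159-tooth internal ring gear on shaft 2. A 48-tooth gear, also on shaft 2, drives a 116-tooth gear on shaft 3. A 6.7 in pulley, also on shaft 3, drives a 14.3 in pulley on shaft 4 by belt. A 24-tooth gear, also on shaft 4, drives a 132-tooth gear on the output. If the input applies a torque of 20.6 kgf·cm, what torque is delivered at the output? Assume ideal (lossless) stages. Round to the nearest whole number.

2065 kgf·cm

internal gear 159/45 = 3.5333 → τ = 20.6·3.5333 = 72.787 kgf·cm
gear mesh 116/48 = 2.4167 → τ = 72.787·2.4167 = 175.9 kgf·cm
belt 14.3/6.7 = 2.1343 → τ = 175.9·2.1343 = 375.43 kgf·cm
gear mesh 132/24 = 5.5 → τ = 375.43·5.5 = 2064.9 kgf·cm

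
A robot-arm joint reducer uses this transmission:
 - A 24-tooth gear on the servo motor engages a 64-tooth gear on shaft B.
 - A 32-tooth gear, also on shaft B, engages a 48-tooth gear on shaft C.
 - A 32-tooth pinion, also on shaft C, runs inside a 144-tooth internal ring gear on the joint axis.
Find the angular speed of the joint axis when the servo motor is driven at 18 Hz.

1 Hz

Gear mesh: ratio = 64/24 = 2.6667, so shaft B turns at 18 / 2.6667 = 6.75 Hz.
Gear mesh: ratio = 48/32 = 1.5, so shaft C turns at 6.75 / 1.5 = 4.5 Hz.
Internal gear: ratio = 144/32 = 4.5, so the joint axis turns at 4.5 / 4.5 = 1 Hz.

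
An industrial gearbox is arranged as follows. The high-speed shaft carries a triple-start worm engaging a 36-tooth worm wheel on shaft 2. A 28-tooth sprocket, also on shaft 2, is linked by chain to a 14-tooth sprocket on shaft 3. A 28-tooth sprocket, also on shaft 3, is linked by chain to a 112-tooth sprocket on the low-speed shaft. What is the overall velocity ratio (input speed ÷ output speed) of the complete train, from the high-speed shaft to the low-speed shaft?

24

Each stage contributes driven/driver: worm 36/3 = 12, chain 14/28 = 0.5, chain 112/28 = 4.
Overall: 12 × 0.5 × 4 = 24.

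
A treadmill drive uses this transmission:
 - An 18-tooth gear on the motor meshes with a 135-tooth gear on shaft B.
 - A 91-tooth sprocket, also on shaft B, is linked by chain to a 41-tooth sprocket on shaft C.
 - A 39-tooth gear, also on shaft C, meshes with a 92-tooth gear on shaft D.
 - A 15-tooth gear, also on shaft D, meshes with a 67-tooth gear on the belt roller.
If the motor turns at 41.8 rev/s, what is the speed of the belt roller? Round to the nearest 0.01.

Gear mesh: ratio = 135/18 = 7.5, so shaft B turns at 41.8 / 7.5 = 5.5733 rev/s.
Chain: ratio = 41/91 = 0.45055, so shaft C turns at 5.5733 / 0.45055 = 12.37 rev/s.
Gear mesh: ratio = 92/39 = 2.359, so shaft D turns at 12.37 / 2.359 = 5.2438 rev/s.
Gear mesh: ratio = 67/15 = 4.4667, so the belt roller turns at 5.2438 / 4.4667 = 1.174 rev/s.

1.17 rev/s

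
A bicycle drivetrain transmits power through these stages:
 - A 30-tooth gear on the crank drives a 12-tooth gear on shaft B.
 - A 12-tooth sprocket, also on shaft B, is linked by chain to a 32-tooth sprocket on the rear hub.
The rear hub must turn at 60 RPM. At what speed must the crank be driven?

Overall ratio R = 0.4 × 2.6667 = 1.0667.
Required input speed = output speed × R = 60 × 1.0667 = 64 RPM.

64 RPM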